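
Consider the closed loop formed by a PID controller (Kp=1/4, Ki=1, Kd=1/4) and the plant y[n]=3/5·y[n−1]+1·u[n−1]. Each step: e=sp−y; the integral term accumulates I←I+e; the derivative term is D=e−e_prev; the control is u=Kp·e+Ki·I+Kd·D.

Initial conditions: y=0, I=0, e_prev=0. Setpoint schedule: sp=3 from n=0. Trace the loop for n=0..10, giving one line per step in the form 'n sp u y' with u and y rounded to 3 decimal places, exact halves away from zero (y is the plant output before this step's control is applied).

(exact arithmetic carried between steps; '≈' marks a value shown rounded to 6 d.p. or computed from one; I and e_prev carry over from the previous line; the table rounds u and y to 3 d.p., halves away from zero)
n=0: y=0, sp=3, e=sp−y=3; I=3, D=e−e_prev=3; u=1/4·3+1·3+1/4·3=4.5; next y=3/5·0+1·4.5=4.5
n=1: y=4.5, sp=3, e=sp−y=-1.5; I=1.5, D=e−e_prev=-4.5; u=1/4·(-1.5)+1·1.5+1/4·(-4.5)=0; next y=3/5·4.5+1·0=2.7
n=2: y=2.7, sp=3, e=sp−y=0.3; I=1.8, D=e−e_prev=1.8; u=1/4·0.3+1·1.8+1/4·1.8=2.325; next y=3/5·2.7+1·2.325=3.945
n=3: y=3.945, sp=3, e=sp−y=-0.945; I=0.855, D=e−e_prev=-1.245; u=1/4·(-0.945)+1·0.855+1/4·(-1.245)=0.3075; next y=3/5·3.945+1·0.3075=2.6745
n=4: y=2.6745, sp=3, e=sp−y=0.3255; I=1.1805, D=e−e_prev=1.2705; u=1/4·0.3255+1·1.1805+1/4·1.2705=1.5795; next y=3/5·2.6745+1·1.5795=3.1842
n=5: y=3.1842, sp=3, e=sp−y=-0.1842; I=0.9963, D=e−e_prev=-0.5097; u=1/4·(-0.1842)+1·0.9963+1/4·(-0.5097)=0.822825; next y=3/5·3.1842+1·0.822825=2.733345
n=6: y=2.733345, sp=3, e=sp−y=0.266655; I=1.262955, D=e−e_prev=0.450855; u=1/4·0.266655+1·1.262955+1/4·0.450855≈1.442333; next y=3/5·2.733345+1·1.442333≈3.082340
n=7: y≈3.082340, sp=3, e=sp−y≈-0.082340; I≈1.180616, D=e−e_prev≈-0.348995; u=1/4·(-0.082340)+1·1.180616+1/4·(-0.348995)≈1.072782; next y=3/5·3.082340+1·1.072782≈2.922186
n=8: y≈2.922186, sp=3, e=sp−y≈0.077814; I≈1.258430, D=e−e_prev≈0.160154; u=1/4·0.077814+1·1.258430+1/4·0.160154≈1.317922; next y=3/5·2.922186+1·1.317922≈3.071233
n=9: y≈3.071233, sp=3, e=sp−y≈-0.071233; I≈1.187197, D=e−e_prev≈-0.149048; u=1/4·(-0.071233)+1·1.187197+1/4·(-0.149048)≈1.132126; next y=3/5·3.071233+1·1.132126≈2.974866
n=10: y≈2.974866, sp=3, e=sp−y≈0.025134; I≈1.212330, D=e−e_prev≈0.096367; u=1/4·0.025134+1·1.212330+1/4·0.096367≈1.242705; next y=3/5·2.974866+1·1.242705≈3.027625

0 3 4.500 0.000
1 3 0.000 4.500
2 3 2.325 2.700
3 3 0.308 3.945
4 3 1.580 2.675
5 3 0.823 3.184
6 3 1.442 2.733
7 3 1.073 3.082
8 3 1.318 2.922
9 3 1.132 3.071
10 3 1.243 2.975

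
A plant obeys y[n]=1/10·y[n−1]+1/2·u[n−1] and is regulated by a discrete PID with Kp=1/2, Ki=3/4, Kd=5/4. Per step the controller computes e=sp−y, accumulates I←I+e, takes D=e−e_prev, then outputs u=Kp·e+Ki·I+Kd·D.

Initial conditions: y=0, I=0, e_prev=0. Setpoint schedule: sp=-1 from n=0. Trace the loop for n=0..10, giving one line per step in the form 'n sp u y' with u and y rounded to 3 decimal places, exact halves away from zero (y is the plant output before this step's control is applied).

0 -1 -2.500 0.000
1 -1 1.125 -1.250
2 -1 -4.469 0.438
3 -1 3.133 -2.191
4 -1 -8.104 1.347
5 -1 7.720 -3.917
6 -1 -15.137 3.468
7 -1 17.468 -7.222
8 -1 -29.312 8.012
9 -1 37.638 -13.855
10 -1 -58.275 17.433

(exact arithmetic carried between steps; '≈' marks a value shown rounded to 6 d.p. or computed from one; I and e_prev carry over from the previous line; the table rounds u and y to 3 d.p., halves away from zero)
n=0: y=0, sp=-1, e=sp−y=-1; I=-1, D=e−e_prev=-1; u=1/2·(-1)+3/4·(-1)+5/4·(-1)=-2.5; next y=1/10·0+1/2·(-2.5)=-1.25
n=1: y=-1.25, sp=-1, e=sp−y=0.25; I=-0.75, D=e−e_prev=1.25; u=1/2·0.25+3/4·(-0.75)+5/4·1.25=1.125; next y=1/10·(-1.25)+1/2·1.125=0.4375
n=2: y=0.4375, sp=-1, e=sp−y=-1.4375; I=-2.1875, D=e−e_prev=-1.6875; u=1/2·(-1.4375)+3/4·(-2.1875)+5/4·(-1.6875)=-4.46875; next y=1/10·0.4375+1/2·(-4.46875)=-2.190625
n=3: y=-2.190625, sp=-1, e=sp−y=1.190625; I=-0.996875, D=e−e_prev=2.628125; u=1/2·1.190625+3/4·(-0.996875)+5/4·2.628125≈3.132813; next y=1/10·(-2.190625)+1/2·3.132813≈1.347344
n=4: y≈1.347344, sp=-1, e=sp−y≈-2.347344; I≈-3.344219, D=e−e_prev≈-3.537969; u=1/2·(-2.347344)+3/4·(-3.344219)+5/4·(-3.537969)≈-8.104297; next y=1/10·1.347344+1/2·(-8.104297)≈-3.917414
n=5: y≈-3.917414, sp=-1, e=sp−y≈2.917414; I≈-0.426805, D=e−e_prev≈5.264758; u=1/2·2.917414+3/4·(-0.426805)+5/4·5.264758≈7.719551; next y=1/10·(-3.917414)+1/2·7.719551≈3.468034
n=6: y≈3.468034, sp=-1, e=sp−y≈-4.468034; I≈-4.894839, D=e−e_prev≈-7.385448; u=1/2·(-4.468034)+3/4·(-4.894839)+5/4·(-7.385448)≈-15.136956; next y=1/10·3.468034+1/2·(-15.136956)≈-7.221675
n=7: y≈-7.221675, sp=-1, e=sp−y≈6.221675; I≈1.326836, D=e−e_prev≈10.689709; u=1/2·6.221675+3/4·1.326836+5/4·10.689709≈17.468100; next y=1/10·(-7.221675)+1/2·17.468100≈8.011883
n=8: y≈8.011883, sp=-1, e=sp−y≈-9.011883; I≈-7.685047, D=e−e_prev≈-15.233557; u=1/2·(-9.011883)+3/4·(-7.685047)+5/4·(-15.233557)≈-29.311673; next y=1/10·8.011883+1/2·(-29.311673)≈-13.854648
n=9: y≈-13.854648, sp=-1, e=sp−y≈12.854648; I≈5.169602, D=e−e_prev≈21.866531; u=1/2·12.854648+3/4·5.169602+5/4·21.866531≈37.637689; next y=1/10·(-13.854648)+1/2·37.637689≈17.433379
n=10: y≈17.433379, sp=-1, e=sp−y≈-18.433379; I≈-13.263778, D=e−e_prev≈-31.288028; u=1/2·(-18.433379)+3/4·(-13.263778)+5/4·(-31.288028)≈-58.274558; next y=1/10·17.433379+1/2·(-58.274558)≈-27.393941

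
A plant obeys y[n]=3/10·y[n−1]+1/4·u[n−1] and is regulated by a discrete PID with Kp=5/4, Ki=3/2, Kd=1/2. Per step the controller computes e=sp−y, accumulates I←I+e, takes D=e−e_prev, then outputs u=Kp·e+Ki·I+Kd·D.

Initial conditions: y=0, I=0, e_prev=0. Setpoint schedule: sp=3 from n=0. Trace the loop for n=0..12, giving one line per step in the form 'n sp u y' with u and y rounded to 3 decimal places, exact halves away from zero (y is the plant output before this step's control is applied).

(exact arithmetic carried between steps; '≈' marks a value shown rounded to 6 d.p. or computed from one; I and e_prev carry over from the previous line; the table rounds u and y to 3 d.p., halves away from zero)
n=0: y=0, sp=3, e=sp−y=3; I=3, D=e−e_prev=3; u=5/4·3+3/2·3+1/2·3=9.75; next y=3/10·0+1/4·9.75=2.4375
n=1: y=2.4375, sp=3, e=sp−y=0.5625; I=3.5625, D=e−e_prev=-2.4375; u=5/4·0.5625+3/2·3.5625+1/2·(-2.4375)=4.828125; next y=3/10·2.4375+1/4·4.828125≈1.938281
n=2: y≈1.938281, sp=3, e=sp−y≈1.061719; I≈4.624219, D=e−e_prev≈0.499219; u=5/4·1.061719+3/2·4.624219+1/2·0.499219≈8.513086; next y=3/10·1.938281+1/4·8.513086≈2.709756
n=3: y≈2.709756, sp=3, e=sp−y≈0.290244; I≈4.914463, D=e−e_prev≈-0.771475; u=5/4·0.290244+3/2·4.914463+1/2·(-0.771475)≈7.348762; next y=3/10·2.709756+1/4·7.348762≈2.650117
n=4: y≈2.650117, sp=3, e=sp−y≈0.349883; I≈5.264346, D=e−e_prev≈0.059639; u=5/4·0.349883+3/2·5.264346+1/2·0.059639≈8.363691; next y=3/10·2.650117+1/4·8.363691≈2.885958
n=5: y≈2.885958, sp=3, e=sp−y≈0.114042; I≈5.378388, D=e−e_prev≈-0.235841; u=5/4·0.114042+3/2·5.378388+1/2·(-0.235841)≈8.092214; next y=3/10·2.885958+1/4·8.092214≈2.888841
n=6: y≈2.888841, sp=3, e=sp−y≈0.111159; I≈5.489547, D=e−e_prev≈-0.002883; u=5/4·0.111159+3/2·5.489547+1/2·(-0.002883)≈8.371828; next y=3/10·2.888841+1/4·8.371828≈2.959609
n=7: y≈2.959609, sp=3, e=sp−y≈0.040391; I≈5.529938, D=e−e_prev≈-0.070768; u=5/4·0.040391+3/2·5.529938+1/2·(-0.070768)≈8.310011; next y=3/10·2.959609+1/4·8.310011≈2.965385
n=8: y≈2.965385, sp=3, e=sp−y≈0.034615; I≈5.564552, D=e−e_prev≈-0.005776; u=5/4·0.034615+3/2·5.564552+1/2·(-0.005776)≈8.387208; next y=3/10·2.965385+1/4·8.387208≈2.986418
n=9: y≈2.986418, sp=3, e=sp−y≈0.013582; I≈5.578134, D=e−e_prev≈-0.021032; u=5/4·0.013582+3/2·5.578134+1/2·(-0.021032)≈8.373663; next y=3/10·2.986418+1/4·8.373663≈2.989341
n=10: y≈2.989341, sp=3, e=sp−y≈0.010659; I≈5.588793, D=e−e_prev≈-0.002923; u=5/4·0.010659+3/2·5.588793+1/2·(-0.002923)≈8.395052; next y=3/10·2.989341+1/4·8.395052≈2.995565
n=11: y≈2.995565, sp=3, e=sp−y≈0.004435; I≈5.593228, D=e−e_prev≈-0.006224; u=5/4·0.004435+3/2·5.593228+1/2·(-0.006224)≈8.392273; next y=3/10·2.995565+1/4·8.392273≈2.996738
n=12: y≈2.996738, sp=3, e=sp−y≈0.003262; I≈5.596490, D=e−e_prev≈-0.001173; u=5/4·0.003262+3/2·5.596490+1/2·(-0.001173)≈8.398226; next y=3/10·2.996738+1/4·8.398226≈2.998578

0 3 9.750 0.000
1 3 4.828 2.438
2 3 8.513 1.938
3 3 7.349 2.710
4 3 8.364 2.650
5 3 8.092 2.886
6 3 8.372 2.889
7 3 8.310 2.960
8 3 8.387 2.965
9 3 8.374 2.986
10 3 8.395 2.989
11 3 8.392 2.996
12 3 8.398 2.997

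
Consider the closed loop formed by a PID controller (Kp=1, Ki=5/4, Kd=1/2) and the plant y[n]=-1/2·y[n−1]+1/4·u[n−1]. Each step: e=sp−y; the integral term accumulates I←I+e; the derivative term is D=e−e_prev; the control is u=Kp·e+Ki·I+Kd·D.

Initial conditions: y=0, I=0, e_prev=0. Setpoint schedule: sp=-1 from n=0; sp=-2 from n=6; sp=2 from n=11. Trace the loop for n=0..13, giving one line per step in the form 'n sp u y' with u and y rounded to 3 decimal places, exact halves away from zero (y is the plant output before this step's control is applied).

(exact arithmetic carried between steps; '≈' marks a value shown rounded to 6 d.p. or computed from one; I and e_prev carry over from the previous line; the table rounds u and y to 3 d.p., halves away from zero)
n=0: y=0, sp=-1, e=sp−y=-1; I=-1, D=e−e_prev=-1; u=1·(-1)+5/4·(-1)+1/2·(-1)=-2.75; next y=-1/2·0+1/4·(-2.75)=-0.6875
n=1: y=-0.6875, sp=-1, e=sp−y=-0.3125; I=-1.3125, D=e−e_prev=0.6875; u=1·(-0.3125)+5/4·(-1.3125)+1/2·0.6875=-1.609375; next y=-1/2·(-0.6875)+1/4·(-1.609375)≈-0.058594
n=2: y≈-0.058594, sp=-1, e=sp−y≈-0.941406; I≈-2.253906, D=e−e_prev≈-0.628906; u=1·(-0.941406)+5/4·(-2.253906)+1/2·(-0.628906)≈-4.073242; next y=-1/2·(-0.058594)+1/4·(-4.073242)≈-0.989014
n=3: y≈-0.989014, sp=-1, e=sp−y≈-0.010986; I≈-2.264893, D=e−e_prev≈0.930420; u=1·(-0.010986)+5/4·(-2.264893)+1/2·0.930420≈-2.376892; next y=-1/2·(-0.989014)+1/4·(-2.376892)≈-0.099716
n=4: y≈-0.099716, sp=-1, e=sp−y≈-0.900284; I≈-3.165176, D=e−e_prev≈-0.889297; u=1·(-0.900284)+5/4·(-3.165176)+1/2·(-0.889297)≈-5.301403; next y=-1/2·(-0.099716)+1/4·(-5.301403)≈-1.275493
n=5: y≈-1.275493, sp=-1, e=sp−y≈0.275493; I≈-2.889684, D=e−e_prev≈1.175776; u=1·0.275493+5/4·(-2.889684)+1/2·1.175776≈-2.748724; next y=-1/2·(-1.275493)+1/4·(-2.748724)≈-0.049435
n=6: y≈-0.049435, sp=-2, e=sp−y≈-1.950565; I≈-4.840249, D=e−e_prev≈-2.226058; u=1·(-1.950565)+5/4·(-4.840249)+1/2·(-2.226058)≈-9.113906; next y=-1/2·(-0.049435)+1/4·(-9.113906)≈-2.253759
n=7: y≈-2.253759, sp=-2, e=sp−y≈0.253759; I≈-4.586490, D=e−e_prev≈2.204325; u=1·0.253759+5/4·(-4.586490)+1/2·2.204325≈-4.377191; next y=-1/2·(-2.253759)+1/4·(-4.377191)≈0.032582
n=8: y≈0.032582, sp=-2, e=sp−y≈-2.032582; I≈-6.619072, D=e−e_prev≈-2.286341; u=1·(-2.032582)+5/4·(-6.619072)+1/2·(-2.286341)≈-11.449592; next y=-1/2·0.032582+1/4·(-11.449592)≈-2.878689
n=9: y≈-2.878689, sp=-2, e=sp−y≈0.878689; I≈-5.740383, D=e−e_prev≈2.911271; u=1·0.878689+5/4·(-5.740383)+1/2·2.911271≈-4.841154; next y=-1/2·(-2.878689)+1/4·(-4.841154)≈0.229056
n=10: y≈0.229056, sp=-2, e=sp−y≈-2.229056; I≈-7.969439, D=e−e_prev≈-3.107745; u=1·(-2.229056)+5/4·(-7.969439)+1/2·(-3.107745)≈-13.744727; next y=-1/2·0.229056+1/4·(-13.744727)≈-3.550710
n=11: y≈-3.550710, sp=2, e=sp−y≈5.550710; I≈-2.418729, D=e−e_prev≈7.779766; u=1·5.550710+5/4·(-2.418729)+1/2·7.779766≈6.417181; next y=-1/2·(-3.550710)+1/4·6.417181≈3.379650
n=12: y≈3.379650, sp=2, e=sp−y≈-1.379650; I≈-3.798379, D=e−e_prev≈-6.930360; u=1·(-1.379650)+5/4·(-3.798379)+1/2·(-6.930360)≈-9.592804; next y=-1/2·3.379650+1/4·(-9.592804)≈-4.088026
n=13: y≈-4.088026, sp=2, e=sp−y≈6.088026; I≈2.289647, D=e−e_prev≈7.467676; u=1·6.088026+5/4·2.289647+1/2·7.467676≈12.683923; next y=-1/2·(-4.088026)+1/4·12.683923≈5.214994

0 -1 -2.750 0.000
1 -1 -1.609 -0.688
2 -1 -4.073 -0.059
3 -1 -2.377 -0.989
4 -1 -5.301 -0.100
5 -1 -2.749 -1.275
6 -2 -9.114 -0.049
7 -2 -4.377 -2.254
8 -2 -11.450 0.033
9 -2 -4.841 -2.879
10 -2 -13.745 0.229
11 2 6.417 -3.551
12 2 -9.593 3.380
13 2 12.684 -4.088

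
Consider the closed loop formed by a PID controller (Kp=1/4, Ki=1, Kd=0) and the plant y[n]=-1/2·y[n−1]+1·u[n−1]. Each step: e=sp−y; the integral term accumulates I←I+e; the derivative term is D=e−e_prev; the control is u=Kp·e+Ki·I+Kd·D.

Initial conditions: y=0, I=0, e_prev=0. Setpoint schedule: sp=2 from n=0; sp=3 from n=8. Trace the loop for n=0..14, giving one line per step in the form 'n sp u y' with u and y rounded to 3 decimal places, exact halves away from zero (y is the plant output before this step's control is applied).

(exact arithmetic carried between steps; '≈' marks a value shown rounded to 6 d.p. or computed from one; I and e_prev carry over from the previous line; the table rounds u and y to 3 d.p., halves away from zero)
n=0: y=0, sp=2, e=sp−y=2; I=2, D=e−e_prev=2; u=1/4·2+1·2+0·2=2.5; next y=-1/2·0+1·2.5=2.5
n=1: y=2.5, sp=2, e=sp−y=-0.5; I=1.5, D=e−e_prev=-2.5; u=1/4·(-0.5)+1·1.5+0·(-2.5)=1.375; next y=-1/2·2.5+1·1.375=0.125
n=2: y=0.125, sp=2, e=sp−y=1.875; I=3.375, D=e−e_prev=2.375; u=1/4·1.875+1·3.375+0·2.375=3.84375; next y=-1/2·0.125+1·3.84375=3.78125
n=3: y=3.78125, sp=2, e=sp−y=-1.78125; I=1.59375, D=e−e_prev=-3.65625; u=1/4·(-1.78125)+1·1.59375+0·(-3.65625)≈1.148438; next y=-1/2·3.78125+1·1.148438≈-0.742188
n=4: y≈-0.742188, sp=2, e=sp−y≈2.742188; I≈4.335938, D=e−e_prev≈4.523438; u=1/4·2.742188+1·4.335938+0·4.523438≈5.021484; next y=-1/2·(-0.742188)+1·5.021484≈5.392578
n=5: y≈5.392578, sp=2, e=sp−y≈-3.392578; I≈0.943359, D=e−e_prev≈-6.134766; u=1/4·(-3.392578)+1·0.943359+0·(-6.134766)≈0.095215; next y=-1/2·5.392578+1·0.095215≈-2.601074
n=6: y≈-2.601074, sp=2, e=sp−y≈4.601074; I≈5.544434, D=e−e_prev≈7.993652; u=1/4·4.601074+1·5.544434+0·7.993652≈6.694702; next y=-1/2·(-2.601074)+1·6.694702≈7.995239
n=7: y≈7.995239, sp=2, e=sp−y≈-5.995239; I≈-0.450806, D=e−e_prev≈-10.596313; u=1/4·(-5.995239)+1·(-0.450806)+0·(-10.596313)≈-1.949615; next y=-1/2·7.995239+1·(-1.949615)≈-5.947235
n=8: y≈-5.947235, sp=3, e=sp−y≈8.947235; I≈8.496429, D=e−e_prev≈14.942474; u=1/4·8.947235+1·8.496429+0·14.942474≈10.733238; next y=-1/2·(-5.947235)+1·10.733238≈13.706856
n=9: y≈13.706856, sp=3, e=sp−y≈-10.706856; I≈-2.210426, D=e−e_prev≈-19.654091; u=1/4·(-10.706856)+1·(-2.210426)+0·(-19.654091)≈-4.887140; next y=-1/2·13.706856+1·(-4.887140)≈-11.740568
n=10: y≈-11.740568, sp=3, e=sp−y≈14.740568; I≈12.530142, D=e−e_prev≈25.447424; u=1/4·14.740568+1·12.530142+0·25.447424≈16.215284; next y=-1/2·(-11.740568)+1·16.215284≈22.085568
n=11: y≈22.085568, sp=3, e=sp−y≈-19.085568; I≈-6.555426, D=e−e_prev≈-33.826136; u=1/4·(-19.085568)+1·(-6.555426)+0·(-33.826136)≈-11.326818; next y=-1/2·22.085568+1·(-11.326818)≈-22.369602
n=12: y≈-22.369602, sp=3, e=sp−y≈25.369602; I≈18.814176, D=e−e_prev≈44.455170; u=1/4·25.369602+1·18.814176+0·44.455170≈25.156576; next y=-1/2·(-22.369602)+1·25.156576≈36.341378
n=13: y≈36.341378, sp=3, e=sp−y≈-33.341378; I≈-14.527202, D=e−e_prev≈-58.710980; u=1/4·(-33.341378)+1·(-14.527202)+0·(-58.710980)≈-22.862546; next y=-1/2·36.341378+1·(-22.862546)≈-41.033235
n=14: y≈-41.033235, sp=3, e=sp−y≈44.033235; I≈29.506033, D=e−e_prev≈77.374612; u=1/4·44.033235+1·29.506033+0·77.374612≈40.514342; next y=-1/2·(-41.033235)+1·40.514342≈61.030959

0 2 2.500 0.000
1 2 1.375 2.500
2 2 3.844 0.125
3 2 1.148 3.781
4 2 5.021 -0.742
5 2 0.095 5.393
6 2 6.695 -2.601
7 2 -1.950 7.995
8 3 10.733 -5.947
9 3 -4.887 13.707
10 3 16.215 -11.741
11 3 -11.327 22.086
12 3 25.157 -22.370
13 3 -22.863 36.341
14 3 40.514 -41.033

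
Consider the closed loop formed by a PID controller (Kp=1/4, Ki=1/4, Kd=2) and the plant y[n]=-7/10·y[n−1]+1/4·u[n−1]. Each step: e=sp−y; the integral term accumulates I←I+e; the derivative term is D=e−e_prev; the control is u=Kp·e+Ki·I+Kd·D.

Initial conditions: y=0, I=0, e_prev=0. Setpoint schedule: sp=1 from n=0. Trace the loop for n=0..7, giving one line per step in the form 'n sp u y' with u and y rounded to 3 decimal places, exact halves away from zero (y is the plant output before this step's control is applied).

(exact arithmetic carried between steps; '≈' marks a value shown rounded to 6 d.p. or computed from one; I and e_prev carry over from the previous line; the table rounds u and y to 3 d.p., halves away from zero)
n=0: y=0, sp=1, e=sp−y=1; I=1, D=e−e_prev=1; u=1/4·1+1/4·1+2·1=2.5; next y=-7/10·0+1/4·2.5=0.625
n=1: y=0.625, sp=1, e=sp−y=0.375; I=1.375, D=e−e_prev=-0.625; u=1/4·0.375+1/4·1.375+2·(-0.625)=-0.8125; next y=-7/10·0.625+1/4·(-0.8125)=-0.640625
n=2: y=-0.640625, sp=1, e=sp−y=1.640625; I=3.015625, D=e−e_prev=1.265625; u=1/4·1.640625+1/4·3.015625+2·1.265625≈3.695313; next y=-7/10·(-0.640625)+1/4·3.695313≈1.372266
n=3: y≈1.372266, sp=1, e=sp−y≈-0.372266; I≈2.643359, D=e−e_prev≈-2.012891; u=1/4·(-0.372266)+1/4·2.643359+2·(-2.012891)≈-3.458008; next y=-7/10·1.372266+1/4·(-3.458008)≈-1.825088
n=4: y≈-1.825088, sp=1, e=sp−y≈2.825088; I≈5.468447, D=e−e_prev≈3.197354; u=1/4·2.825088+1/4·5.468447+2·3.197354≈8.468091; next y=-7/10·(-1.825088)+1/4·8.468091≈3.394584
n=5: y≈3.394584, sp=1, e=sp−y≈-2.394584; I≈3.073863, D=e−e_prev≈-5.219672; u=1/4·(-2.394584)+1/4·3.073863+2·(-5.219672)≈-10.269525; next y=-7/10·3.394584+1/4·(-10.269525)≈-4.943590
n=6: y≈-4.943590, sp=1, e=sp−y≈5.943590; I≈9.017453, D=e−e_prev≈8.338174; u=1/4·5.943590+1/4·9.017453+2·8.338174≈20.416609; next y=-7/10·(-4.943590)+1/4·20.416609≈8.564665
n=7: y≈8.564665, sp=1, e=sp−y≈-7.564665; I≈1.452788, D=e−e_prev≈-13.508256; u=1/4·(-7.564665)+1/4·1.452788+2·(-13.508256)≈-28.544480; next y=-7/10·8.564665+1/4·(-28.544480)≈-13.131386

0 1 2.500 0.000
1 1 -0.813 0.625
2 1 3.695 -0.641
3 1 -3.458 1.372
4 1 8.468 -1.825
5 1 -10.270 3.395
6 1 20.417 -4.944
7 1 -28.544 8.565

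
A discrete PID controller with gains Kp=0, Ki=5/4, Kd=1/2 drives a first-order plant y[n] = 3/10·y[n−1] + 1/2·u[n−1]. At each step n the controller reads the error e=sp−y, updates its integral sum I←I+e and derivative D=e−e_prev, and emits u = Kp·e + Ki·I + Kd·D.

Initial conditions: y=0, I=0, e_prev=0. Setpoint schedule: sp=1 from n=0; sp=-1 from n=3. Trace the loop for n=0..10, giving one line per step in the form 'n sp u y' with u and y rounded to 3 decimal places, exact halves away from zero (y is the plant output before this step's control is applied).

(exact arithmetic carried between steps; '≈' marks a value shown rounded to 6 d.p. or computed from one; I and e_prev carry over from the previous line; the table rounds u and y to 3 d.p., halves away from zero)
n=0: y=0, sp=1, e=sp−y=1; I=1, D=e−e_prev=1; u=0·1+5/4·1+1/2·1=1.75; next y=3/10·0+1/2·1.75=0.875
n=1: y=0.875, sp=1, e=sp−y=0.125; I=1.125, D=e−e_prev=-0.875; u=0·0.125+5/4·1.125+1/2·(-0.875)=0.96875; next y=3/10·0.875+1/2·0.96875=0.746875
n=2: y=0.746875, sp=1, e=sp−y=0.253125; I=1.378125, D=e−e_prev=0.128125; u=0·0.253125+5/4·1.378125+1/2·0.128125≈1.786719; next y=3/10·0.746875+1/2·1.786719≈1.117422
n=3: y≈1.117422, sp=-1, e=sp−y≈-2.117422; I≈-0.739297, D=e−e_prev≈-2.370547; u=0·(-2.117422)+5/4·(-0.739297)+1/2·(-2.370547)≈-2.109395; next y=3/10·1.117422+1/2·(-2.109395)≈-0.719471
n=4: y≈-0.719471, sp=-1, e=sp−y≈-0.280529; I≈-1.019826, D=e−e_prev≈1.836893; u=0·(-0.280529)+5/4·(-1.019826)+1/2·1.836893≈-0.356336; next y=3/10·(-0.719471)+1/2·(-0.356336)≈-0.394009
n=5: y≈-0.394009, sp=-1, e=sp−y≈-0.605991; I≈-1.625817, D=e−e_prev≈-0.325461; u=0·(-0.605991)+5/4·(-1.625817)+1/2·(-0.325461)≈-2.195002; next y=3/10·(-0.394009)+1/2·(-2.195002)≈-1.215704
n=6: y≈-1.215704, sp=-1, e=sp−y≈0.215704; I≈-1.410113, D=e−e_prev≈0.821694; u=0·0.215704+5/4·(-1.410113)+1/2·0.821694≈-1.351794; next y=3/10·(-1.215704)+1/2·(-1.351794)≈-1.040608
n=7: y≈-1.040608, sp=-1, e=sp−y≈0.040608; I≈-1.369505, D=e−e_prev≈-0.175095; u=0·0.040608+5/4·(-1.369505)+1/2·(-0.175095)≈-1.799429; next y=3/10·(-1.040608)+1/2·(-1.799429)≈-1.211897
n=8: y≈-1.211897, sp=-1, e=sp−y≈0.211897; I≈-1.157608, D=e−e_prev≈0.171289; u=0·0.211897+5/4·(-1.157608)+1/2·0.171289≈-1.361366; next y=3/10·(-1.211897)+1/2·(-1.361366)≈-1.044252
n=9: y≈-1.044252, sp=-1, e=sp−y≈0.044252; I≈-1.113356, D=e−e_prev≈-0.167645; u=0·0.044252+5/4·(-1.113356)+1/2·(-0.167645)≈-1.475518; next y=3/10·(-1.044252)+1/2·(-1.475518)≈-1.051034
n=10: y≈-1.051034, sp=-1, e=sp−y≈0.051034; I≈-1.062322, D=e−e_prev≈0.006782; u=0·0.051034+5/4·(-1.062322)+1/2·0.006782≈-1.324511; next y=3/10·(-1.051034)+1/2·(-1.324511)≈-0.977566

0 1 1.750 0.000
1 1 0.969 0.875
2 1 1.787 0.747
3 -1 -2.109 1.117
4 -1 -0.356 -0.719
5 -1 -2.195 -0.394
6 -1 -1.352 -1.216
7 -1 -1.799 -1.041
8 -1 -1.361 -1.212
9 -1 -1.476 -1.044
10 -1 -1.325 -1.051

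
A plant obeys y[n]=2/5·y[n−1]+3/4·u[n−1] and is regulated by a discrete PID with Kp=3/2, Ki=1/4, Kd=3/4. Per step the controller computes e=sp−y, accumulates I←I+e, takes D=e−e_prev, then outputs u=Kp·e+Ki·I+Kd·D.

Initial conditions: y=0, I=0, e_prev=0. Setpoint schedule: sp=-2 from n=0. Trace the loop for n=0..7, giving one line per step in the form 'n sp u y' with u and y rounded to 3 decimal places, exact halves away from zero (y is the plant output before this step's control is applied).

(exact arithmetic carried between steps; '≈' marks a value shown rounded to 6 d.p. or computed from one; I and e_prev carry over from the previous line; the table rounds u and y to 3 d.p., halves away from zero)
n=0: y=0, sp=-2, e=sp−y=-2; I=-2, D=e−e_prev=-2; u=3/2·(-2)+1/4·(-2)+3/4·(-2)=-5; next y=2/5·0+3/4·(-5)=-3.75
n=1: y=-3.75, sp=-2, e=sp−y=1.75; I=-0.25, D=e−e_prev=3.75; u=3/2·1.75+1/4·(-0.25)+3/4·3.75=5.375; next y=2/5·(-3.75)+3/4·5.375=2.53125
n=2: y=2.53125, sp=-2, e=sp−y=-4.53125; I=-4.78125, D=e−e_prev=-6.28125; u=3/2·(-4.53125)+1/4·(-4.78125)+3/4·(-6.28125)=-12.703125; next y=2/5·2.53125+3/4·(-12.703125)≈-8.514844
n=3: y≈-8.514844, sp=-2, e=sp−y≈6.514844; I≈1.733594, D=e−e_prev≈11.046094; u=3/2·6.514844+1/4·1.733594+3/4·11.046094≈18.490234; next y=2/5·(-8.514844)+3/4·18.490234≈10.461738
n=4: y≈10.461738, sp=-2, e=sp−y≈-12.461738; I≈-10.728145, D=e−e_prev≈-18.976582; u=3/2·(-12.461738)+1/4·(-10.728145)+3/4·(-18.976582)≈-35.607080; next y=2/5·10.461738+3/4·(-35.607080)≈-22.520615
n=5: y≈-22.520615, sp=-2, e=sp−y≈20.520615; I≈9.792470, D=e−e_prev≈32.982353; u=3/2·20.520615+1/4·9.792470+3/4·32.982353≈57.965804; next y=2/5·(-22.520615)+3/4·57.965804≈34.466107
n=6: y≈34.466107, sp=-2, e=sp−y≈-36.466107; I≈-26.673637, D=e−e_prev≈-56.986722; u=3/2·(-36.466107)+1/4·(-26.673637)+3/4·(-56.986722)≈-104.107612; next y=2/5·34.466107+3/4·(-104.107612)≈-64.294266
n=7: y≈-64.294266, sp=-2, e=sp−y≈62.294266; I≈35.620629, D=e−e_prev≈98.760374; u=3/2·62.294266+1/4·35.620629+3/4·98.760374≈176.416837; next y=2/5·(-64.294266)+3/4·176.416837≈106.594921

0 -2 -5.000 0.000
1 -2 5.375 -3.750
2 -2 -12.703 2.531
3 -2 18.490 -8.515
4 -2 -35.607 10.462
5 -2 57.966 -22.521
6 -2 -104.108 34.466
7 -2 176.417 -64.294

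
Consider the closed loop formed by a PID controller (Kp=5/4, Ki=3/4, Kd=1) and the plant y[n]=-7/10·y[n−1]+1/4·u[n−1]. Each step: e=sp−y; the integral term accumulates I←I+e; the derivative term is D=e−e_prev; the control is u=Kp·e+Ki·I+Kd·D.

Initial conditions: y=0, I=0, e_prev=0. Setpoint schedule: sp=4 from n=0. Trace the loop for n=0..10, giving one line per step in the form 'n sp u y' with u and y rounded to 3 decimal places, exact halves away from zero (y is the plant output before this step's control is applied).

(exact arithmetic carried between steps; '≈' marks a value shown rounded to 6 d.p. or computed from one; I and e_prev carry over from the previous line; the table rounds u and y to 3 d.p., halves away from zero)
n=0: y=0, sp=4, e=sp−y=4; I=4, D=e−e_prev=4; u=5/4·4+3/4·4+1·4=12; next y=-7/10·0+1/4·12=3
n=1: y=3, sp=4, e=sp−y=1; I=5, D=e−e_prev=-3; u=5/4·1+3/4·5+1·(-3)=2; next y=-7/10·3+1/4·2=-1.6
n=2: y=-1.6, sp=4, e=sp−y=5.6; I=10.6, D=e−e_prev=4.6; u=5/4·5.6+3/4·10.6+1·4.6=19.55; next y=-7/10·(-1.6)+1/4·19.55=6.0075
n=3: y=6.0075, sp=4, e=sp−y=-2.0075; I=8.5925, D=e−e_prev=-7.6075; u=5/4·(-2.0075)+3/4·8.5925+1·(-7.6075)=-3.6725; next y=-7/10·6.0075+1/4·(-3.6725)=-5.123375
n=4: y=-5.123375, sp=4, e=sp−y=9.123375; I=17.715875, D=e−e_prev=11.130875; u=5/4·9.123375+3/4·17.715875+1·11.130875=35.822; next y=-7/10·(-5.123375)+1/4·35.822≈12.541863
n=5: y≈12.541863, sp=4, e=sp−y≈-8.541863; I≈9.174013, D=e−e_prev≈-17.665238; u=5/4·(-8.541863)+3/4·9.174013+1·(-17.665238)≈-21.462056; next y=-7/10·12.541863+1/4·(-21.462056)≈-14.144818
n=6: y≈-14.144818, sp=4, e=sp−y≈18.144818; I≈27.318830, D=e−e_prev≈26.686680; u=5/4·18.144818+3/4·27.318830+1·26.686680≈69.856825; next y=-7/10·(-14.144818)+1/4·69.856825≈27.365579
n=7: y≈27.365579, sp=4, e=sp−y≈-23.365579; I≈3.953252, D=e−e_prev≈-41.510397; u=5/4·(-23.365579)+3/4·3.953252+1·(-41.510397)≈-67.752431; next y=-7/10·27.365579+1/4·(-67.752431)≈-36.094013
n=8: y≈-36.094013, sp=4, e=sp−y≈40.094013; I≈44.047265, D=e−e_prev≈63.459592; u=5/4·40.094013+3/4·44.047265+1·63.459592≈146.612557; next y=-7/10·(-36.094013)+1/4·146.612557≈61.918948
n=9: y≈61.918948, sp=4, e=sp−y≈-57.918948; I≈-13.871684, D=e−e_prev≈-98.012961; u=5/4·(-57.918948)+3/4·(-13.871684)+1·(-98.012961)≈-180.815409; next y=-7/10·61.918948+1/4·(-180.815409)≈-88.547116
n=10: y≈-88.547116, sp=4, e=sp−y≈92.547116; I≈78.675432, D=e−e_prev≈150.466064; u=5/4·92.547116+3/4·78.675432+1·150.466064≈325.156534; next y=-7/10·(-88.547116)+1/4·325.156534≈143.272115

0 4 12.000 0.000
1 4 2.000 3.000
2 4 19.550 -1.600
3 4 -3.673 6.008
4 4 35.822 -5.123
5 4 -21.462 12.542
6 4 69.857 -14.145
7 4 -67.752 27.366
8 4 146.613 -36.094
9 4 -180.815 61.919
10 4 325.157 -88.547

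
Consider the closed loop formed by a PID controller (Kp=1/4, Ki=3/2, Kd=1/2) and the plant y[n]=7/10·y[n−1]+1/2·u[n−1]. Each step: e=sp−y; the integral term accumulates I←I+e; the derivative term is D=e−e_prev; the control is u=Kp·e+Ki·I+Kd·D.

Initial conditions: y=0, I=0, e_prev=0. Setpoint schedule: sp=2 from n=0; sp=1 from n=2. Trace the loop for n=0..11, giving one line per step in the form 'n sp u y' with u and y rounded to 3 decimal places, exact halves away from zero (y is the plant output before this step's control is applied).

(exact arithmetic carried between steps; '≈' marks a value shown rounded to 6 d.p. or computed from one; I and e_prev carry over from the previous line; the table rounds u and y to 3 d.p., halves away from zero)
n=0: y=0, sp=2, e=sp−y=2; I=2, D=e−e_prev=2; u=1/4·2+3/2·2+1/2·2=4.5; next y=7/10·0+1/2·4.5=2.25
n=1: y=2.25, sp=2, e=sp−y=-0.25; I=1.75, D=e−e_prev=-2.25; u=1/4·(-0.25)+3/2·1.75+1/2·(-2.25)=1.4375; next y=7/10·2.25+1/2·1.4375=2.29375
n=2: y=2.29375, sp=1, e=sp−y=-1.29375; I=0.45625, D=e−e_prev=-1.04375; u=1/4·(-1.29375)+3/2·0.45625+1/2·(-1.04375)≈-0.160938; next y=7/10·2.29375+1/2·(-0.160938)≈1.525156
n=3: y≈1.525156, sp=1, e=sp−y≈-0.525156; I≈-0.068906, D=e−e_prev≈0.768594; u=1/4·(-0.525156)+3/2·(-0.068906)+1/2·0.768594≈0.149648; next y=7/10·1.525156+1/2·0.149648≈1.142434
n=4: y≈1.142434, sp=1, e=sp−y≈-0.142434; I≈-0.211340, D=e−e_prev≈0.382723; u=1/4·(-0.142434)+3/2·(-0.211340)+1/2·0.382723≈-0.161257; next y=7/10·1.142434+1/2·(-0.161257)≈0.719075
n=5: y≈0.719075, sp=1, e=sp−y≈0.280925; I≈0.069585, D=e−e_prev≈0.423358; u=1/4·0.280925+3/2·0.069585+1/2·0.423358≈0.386288; next y=7/10·0.719075+1/2·0.386288≈0.696497
n=6: y≈0.696497, sp=1, e=sp−y≈0.303503; I≈0.373088, D=e−e_prev≈0.022578; u=1/4·0.303503+3/2·0.373088+1/2·0.022578≈0.646798; next y=7/10·0.696497+1/2·0.646798≈0.810947
n=7: y≈0.810947, sp=1, e=sp−y≈0.189053; I≈0.562142, D=e−e_prev≈-0.114450; u=1/4·0.189053+3/2·0.562142+1/2·(-0.114450)≈0.833251; next y=7/10·0.810947+1/2·0.833251≈0.984288
n=8: y≈0.984288, sp=1, e=sp−y≈0.015712; I≈0.577854, D=e−e_prev≈-0.173342; u=1/4·0.015712+3/2·0.577854+1/2·(-0.173342)≈0.784038; next y=7/10·0.984288+1/2·0.784038≈1.081021
n=9: y≈1.081021, sp=1, e=sp−y≈-0.081021; I≈0.496833, D=e−e_prev≈-0.096732; u=1/4·(-0.081021)+3/2·0.496833+1/2·(-0.096732)≈0.676628; next y=7/10·1.081021+1/2·0.676628≈1.095029
n=10: y≈1.095029, sp=1, e=sp−y≈-0.095029; I≈0.401805, D=e−e_prev≈-0.014008; u=1/4·(-0.095029)+3/2·0.401805+1/2·(-0.014008)≈0.571946; next y=7/10·1.095029+1/2·0.571946≈1.052493
n=11: y≈1.052493, sp=1, e=sp−y≈-0.052493; I≈0.349312, D=e−e_prev≈0.042536; u=1/4·(-0.052493)+3/2·0.349312+1/2·0.042536≈0.532112; next y=7/10·1.052493+1/2·0.532112≈1.002801

0 2 4.500 0.000
1 2 1.438 2.250
2 1 -0.161 2.294
3 1 0.150 1.525
4 1 -0.161 1.142
5 1 0.386 0.719
6 1 0.647 0.696
7 1 0.833 0.811
8 1 0.784 0.984
9 1 0.677 1.081
10 1 0.572 1.095
11 1 0.532 1.052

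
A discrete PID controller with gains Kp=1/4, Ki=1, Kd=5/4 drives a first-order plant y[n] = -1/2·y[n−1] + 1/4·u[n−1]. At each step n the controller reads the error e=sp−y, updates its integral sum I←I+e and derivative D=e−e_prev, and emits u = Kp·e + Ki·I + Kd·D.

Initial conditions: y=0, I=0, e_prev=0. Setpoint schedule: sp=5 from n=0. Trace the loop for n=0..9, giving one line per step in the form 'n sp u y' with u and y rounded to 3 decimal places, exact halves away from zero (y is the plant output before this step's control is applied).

(exact arithmetic carried between steps; '≈' marks a value shown rounded to 6 d.p. or computed from one; I and e_prev carry over from the previous line; the table rounds u and y to 3 d.p., halves away from zero)
n=0: y=0, sp=5, e=sp−y=5; I=5, D=e−e_prev=5; u=1/4·5+1·5+5/4·5=12.5; next y=-1/2·0+1/4·12.5=3.125
n=1: y=3.125, sp=5, e=sp−y=1.875; I=6.875, D=e−e_prev=-3.125; u=1/4·1.875+1·6.875+5/4·(-3.125)=3.4375; next y=-1/2·3.125+1/4·3.4375=-0.703125
n=2: y=-0.703125, sp=5, e=sp−y=5.703125; I=12.578125, D=e−e_prev=3.828125; u=1/4·5.703125+1·12.578125+5/4·3.828125≈18.789063; next y=-1/2·(-0.703125)+1/4·18.789063≈5.048828
n=3: y≈5.048828, sp=5, e=sp−y≈-0.048828; I≈12.529297, D=e−e_prev≈-5.751953; u=1/4·(-0.048828)+1·12.529297+5/4·(-5.751953)≈5.327148; next y=-1/2·5.048828+1/4·5.327148≈-1.192627
n=4: y≈-1.192627, sp=5, e=sp−y≈6.192627; I≈18.721924, D=e−e_prev≈6.241455; u=1/4·6.192627+1·18.721924+5/4·6.241455≈28.071899; next y=-1/2·(-1.192627)+1/4·28.071899≈7.614288
n=5: y≈7.614288, sp=5, e=sp−y≈-2.614288; I≈16.107635, D=e−e_prev≈-8.806915; u=1/4·(-2.614288)+1·16.107635+5/4·(-8.806915)≈4.445419; next y=-1/2·7.614288+1/4·4.445419≈-2.695789
n=6: y≈-2.695789, sp=5, e=sp−y≈7.695789; I≈23.803425, D=e−e_prev≈10.310078; u=1/4·7.695789+1·23.803425+5/4·10.310078≈38.614969; next y=-1/2·(-2.695789)+1/4·38.614969≈11.001637
n=7: y≈11.001637, sp=5, e=sp−y≈-6.001637; I≈17.801788, D=e−e_prev≈-13.697426; u=1/4·(-6.001637)+1·17.801788+5/4·(-13.697426)≈-0.820404; next y=-1/2·11.001637+1/4·(-0.820404)≈-5.705920
n=8: y≈-5.705920, sp=5, e=sp−y≈10.705920; I≈28.507707, D=e−e_prev≈16.707557; u=1/4·10.705920+1·28.507707+5/4·16.707557≈52.068633; next y=-1/2·(-5.705920)+1/4·52.068633≈15.870118
n=9: y≈15.870118, sp=5, e=sp−y≈-10.870118; I≈17.637589, D=e−e_prev≈-21.576038; u=1/4·(-10.870118)+1·17.637589+5/4·(-21.576038)≈-12.049987; next y=-1/2·15.870118+1/4·(-12.049987)≈-10.947556

0 5 12.500 0.000
1 5 3.438 3.125
2 5 18.789 -0.703
3 5 5.327 5.049
4 5 28.072 -1.193
5 5 4.445 7.614
6 5 38.615 -2.696
7 5 -0.820 11.002
8 5 52.069 -5.706
9 5 -12.050 15.870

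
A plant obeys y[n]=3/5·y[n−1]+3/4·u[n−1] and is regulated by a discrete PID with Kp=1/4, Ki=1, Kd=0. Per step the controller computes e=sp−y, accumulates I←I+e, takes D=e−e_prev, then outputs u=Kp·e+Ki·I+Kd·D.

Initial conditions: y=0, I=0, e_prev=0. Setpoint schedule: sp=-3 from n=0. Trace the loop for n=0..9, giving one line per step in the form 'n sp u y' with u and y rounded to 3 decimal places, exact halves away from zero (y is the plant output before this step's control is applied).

0 -3 -3.750 0.000
1 -3 -3.234 -2.813
2 -3 -1.796 -4.113
3 -3 -1.056 -3.815
4 -3 -1.159 -3.081
5 -3 -1.532 -2.717
6 -3 -1.737 -2.779
7 -3 -1.719 -2.970
8 -3 -1.622 -3.071
9 -3 -1.566 -3.059

(exact arithmetic carried between steps; '≈' marks a value shown rounded to 6 d.p. or computed from one; I and e_prev carry over from the previous line; the table rounds u and y to 3 d.p., halves away from zero)
n=0: y=0, sp=-3, e=sp−y=-3; I=-3, D=e−e_prev=-3; u=1/4·(-3)+1·(-3)+0·(-3)=-3.75; next y=3/5·0+3/4·(-3.75)=-2.8125
n=1: y=-2.8125, sp=-3, e=sp−y=-0.1875; I=-3.1875, D=e−e_prev=2.8125; u=1/4·(-0.1875)+1·(-3.1875)+0·2.8125=-3.234375; next y=3/5·(-2.8125)+3/4·(-3.234375)≈-4.113281
n=2: y≈-4.113281, sp=-3, e=sp−y≈1.113281; I≈-2.074219, D=e−e_prev≈1.300781; u=1/4·1.113281+1·(-2.074219)+0·1.300781≈-1.795898; next y=3/5·(-4.113281)+3/4·(-1.795898)≈-3.814893
n=3: y≈-3.814893, sp=-3, e=sp−y≈0.814893; I≈-1.259326, D=e−e_prev≈-0.298389; u=1/4·0.814893+1·(-1.259326)+0·(-0.298389)≈-1.055603; next y=3/5·(-3.814893)+3/4·(-1.055603)≈-3.080638
n=4: y≈-3.080638, sp=-3, e=sp−y≈0.080638; I≈-1.178688, D=e−e_prev≈-0.734255; u=1/4·0.080638+1·(-1.178688)+0·(-0.734255)≈-1.158529; next y=3/5·(-3.080638)+3/4·(-1.158529)≈-2.717279
n=5: y≈-2.717279, sp=-3, e=sp−y≈-0.282721; I≈-1.461409, D=e−e_prev≈-0.363358; u=1/4·(-0.282721)+1·(-1.461409)+0·(-0.363358)≈-1.532089; next y=3/5·(-2.717279)+3/4·(-1.532089)≈-2.779434
n=6: y≈-2.779434, sp=-3, e=sp−y≈-0.220566; I≈-1.681975, D=e−e_prev≈0.062155; u=1/4·(-0.220566)+1·(-1.681975)+0·0.062155≈-1.737116; next y=3/5·(-2.779434)+3/4·(-1.737116)≈-2.970498
n=7: y≈-2.970498, sp=-3, e=sp−y≈-0.029502; I≈-1.711477, D=e−e_prev≈0.191063; u=1/4·(-0.029502)+1·(-1.711477)+0·0.191063≈-1.718853; next y=3/5·(-2.970498)+3/4·(-1.718853)≈-3.071438
n=8: y≈-3.071438, sp=-3, e=sp−y≈0.071438; I≈-1.640039, D=e−e_prev≈0.100940; u=1/4·0.071438+1·(-1.640039)+0·0.100940≈-1.622179; next y=3/5·(-3.071438)+3/4·(-1.622179)≈-3.059497
n=9: y≈-3.059497, sp=-3, e=sp−y≈0.059497; I≈-1.580542, D=e−e_prev≈-0.011941; u=1/4·0.059497+1·(-1.580542)+0·(-0.011941)≈-1.565667; next y=3/5·(-3.059497)+3/4·(-1.565667)≈-3.009949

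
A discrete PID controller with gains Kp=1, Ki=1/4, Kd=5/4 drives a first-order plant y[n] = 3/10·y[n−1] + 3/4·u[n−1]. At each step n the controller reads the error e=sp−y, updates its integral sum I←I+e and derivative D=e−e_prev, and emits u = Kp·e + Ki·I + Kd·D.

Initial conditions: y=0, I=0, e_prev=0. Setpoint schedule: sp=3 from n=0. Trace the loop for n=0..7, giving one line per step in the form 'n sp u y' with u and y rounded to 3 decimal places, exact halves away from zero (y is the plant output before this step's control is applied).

(exact arithmetic carried between steps; '≈' marks a value shown rounded to 6 d.p. or computed from one; I and e_prev carry over from the previous line; the table rounds u and y to 3 d.p., halves away from zero)
n=0: y=0, sp=3, e=sp−y=3; I=3, D=e−e_prev=3; u=1·3+1/4·3+5/4·3=7.5; next y=3/10·0+3/4·7.5=5.625
n=1: y=5.625, sp=3, e=sp−y=-2.625; I=0.375, D=e−e_prev=-5.625; u=1·(-2.625)+1/4·0.375+5/4·(-5.625)=-9.5625; next y=3/10·5.625+3/4·(-9.5625)=-5.484375
n=2: y=-5.484375, sp=3, e=sp−y=8.484375; I=8.859375, D=e−e_prev=11.109375; u=1·8.484375+1/4·8.859375+5/4·11.109375≈24.585938; next y=3/10·(-5.484375)+3/4·24.585938≈16.794141
n=3: y≈16.794141, sp=3, e=sp−y≈-13.794141; I≈-4.934766, D=e−e_prev≈-22.278516; u=1·(-13.794141)+1/4·(-4.934766)+5/4·(-22.278516)≈-42.875977; next y=3/10·16.794141+3/4·(-42.875977)≈-27.118740
n=4: y≈-27.118740, sp=3, e=sp−y≈30.118740; I≈25.183975, D=e−e_prev≈43.912881; u=1·30.118740+1/4·25.183975+5/4·43.912881≈91.305835; next y=3/10·(-27.118740)+3/4·91.305835≈60.343754
n=5: y≈60.343754, sp=3, e=sp−y≈-57.343754; I≈-32.159780, D=e−e_prev≈-87.462494; u=1·(-57.343754)+1/4·(-32.159780)+5/4·(-87.462494)≈-174.711817; next y=3/10·60.343754+3/4·(-174.711817)≈-112.930737
n=6: y≈-112.930737, sp=3, e=sp−y≈115.930737; I≈83.770957, D=e−e_prev≈173.274491; u=1·115.930737+1/4·83.770957+5/4·173.274491≈353.466589; next y=3/10·(-112.930737)+3/4·353.466589≈231.220721
n=7: y≈231.220721, sp=3, e=sp−y≈-228.220721; I≈-144.449764, D=e−e_prev≈-344.151457; u=1·(-228.220721)+1/4·(-144.449764)+5/4·(-344.151457)≈-694.522484; next y=3/10·231.220721+3/4·(-694.522484)≈-451.525646

0 3 7.500 0.000
1 3 -9.563 5.625
2 3 24.586 -5.484
3 3 -42.876 16.794
4 3 91.306 -27.119
5 3 -174.712 60.344
6 3 353.467 -112.931
7 3 -694.522 231.221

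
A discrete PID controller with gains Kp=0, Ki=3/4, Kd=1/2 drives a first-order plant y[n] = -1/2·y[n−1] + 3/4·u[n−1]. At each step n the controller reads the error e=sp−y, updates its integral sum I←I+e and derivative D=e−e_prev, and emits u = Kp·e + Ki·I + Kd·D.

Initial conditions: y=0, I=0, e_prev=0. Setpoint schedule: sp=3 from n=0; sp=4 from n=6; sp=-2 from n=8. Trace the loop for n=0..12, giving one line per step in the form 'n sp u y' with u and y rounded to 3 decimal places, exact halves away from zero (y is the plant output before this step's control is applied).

(exact arithmetic carried between steps; '≈' marks a value shown rounded to 6 d.p. or computed from one; I and e_prev carry over from the previous line; the table rounds u and y to 3 d.p., halves away from zero)
n=0: y=0, sp=3, e=sp−y=3; I=3, D=e−e_prev=3; u=0·3+3/4·3+1/2·3=3.75; next y=-1/2·0+3/4·3.75=2.8125
n=1: y=2.8125, sp=3, e=sp−y=0.1875; I=3.1875, D=e−e_prev=-2.8125; u=0·0.1875+3/4·3.1875+1/2·(-2.8125)=0.984375; next y=-1/2·2.8125+3/4·0.984375≈-0.667969
n=2: y≈-0.667969, sp=3, e=sp−y≈3.667969; I≈6.855469, D=e−e_prev≈3.480469; u=0·3.667969+3/4·6.855469+1/2·3.480469≈6.881836; next y=-1/2·(-0.667969)+3/4·6.881836≈5.495361
n=3: y≈5.495361, sp=3, e=sp−y≈-2.495361; I≈4.360107, D=e−e_prev≈-6.163330; u=0·(-2.495361)+3/4·4.360107+1/2·(-6.163330)≈0.188416; next y=-1/2·5.495361+3/4·0.188416≈-2.606369
n=4: y≈-2.606369, sp=3, e=sp−y≈5.606369; I≈9.966476, D=e−e_prev≈8.101730; u=0·5.606369+3/4·9.966476+1/2·8.101730≈11.525723; next y=-1/2·(-2.606369)+3/4·11.525723≈9.947476
n=5: y≈9.947476, sp=3, e=sp−y≈-6.947476; I≈3.019000, D=e−e_prev≈-12.553845; u=0·(-6.947476)+3/4·3.019000+1/2·(-12.553845)≈-4.012673; next y=-1/2·9.947476+3/4·(-4.012673)≈-7.983243
n=6: y≈-7.983243, sp=4, e=sp−y≈11.983243; I≈15.002243, D=e−e_prev≈18.930719; u=0·11.983243+3/4·15.002243+1/2·18.930719≈20.717042; next y=-1/2·(-7.983243)+3/4·20.717042≈19.529403
n=7: y≈19.529403, sp=4, e=sp−y≈-15.529403; I≈-0.527160, D=e−e_prev≈-27.512645; u=0·(-15.529403)+3/4·(-0.527160)+1/2·(-27.512645)≈-14.151692; next y=-1/2·19.529403+3/4·(-14.151692)≈-20.378471
n=8: y≈-20.378471, sp=-2, e=sp−y≈18.378471; I≈17.851311, D=e−e_prev≈33.907873; u=0·18.378471+3/4·17.851311+1/2·33.907873≈30.342420; next y=-1/2·(-20.378471)+3/4·30.342420≈32.946050
n=9: y≈32.946050, sp=-2, e=sp−y≈-34.946050; I≈-17.094739, D=e−e_prev≈-53.324521; u=0·(-34.946050)+3/4·(-17.094739)+1/2·(-53.324521)≈-39.483315; next y=-1/2·32.946050+3/4·(-39.483315)≈-46.085511
n=10: y≈-46.085511, sp=-2, e=sp−y≈44.085511; I≈26.990772, D=e−e_prev≈79.031561; u=0·44.085511+3/4·26.990772+1/2·79.031561≈59.758860; next y=-1/2·(-46.085511)+3/4·59.758860≈67.861900
n=11: y≈67.861900, sp=-2, e=sp−y≈-69.861900; I≈-42.871128, D=e−e_prev≈-113.947411; u=0·(-69.861900)+3/4·(-42.871128)+1/2·(-113.947411)≈-89.127052; next y=-1/2·67.861900+3/4·(-89.127052)≈-100.776239
n=12: y≈-100.776239, sp=-2, e=sp−y≈98.776239; I≈55.905111, D=e−e_prev≈168.638139; u=0·98.776239+3/4·55.905111+1/2·168.638139≈126.247903; next y=-1/2·(-100.776239)+3/4·126.247903≈145.074047

0 3 3.750 0.000
1 3 0.984 2.813
2 3 6.882 -0.668
3 3 0.188 5.495
4 3 11.526 -2.606
5 3 -4.013 9.947
6 4 20.717 -7.983
7 4 -14.152 19.529
8 -2 30.342 -20.378
9 -2 -39.483 32.946
10 -2 59.759 -46.086
11 -2 -89.127 67.862
12 -2 126.248 -100.776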